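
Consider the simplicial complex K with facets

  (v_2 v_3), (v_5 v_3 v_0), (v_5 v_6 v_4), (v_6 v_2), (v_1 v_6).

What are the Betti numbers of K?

Fix the vertex order v_0 < v_1 < v_2 < v_3 < v_4 < v_5 < v_6 and write every simplex with vertices in increasing order. Then dim K = 2 and the simplices of K are:

  0-simplices (7): [v_0], [v_1], [v_2], [v_3], [v_4], [v_5], [v_6]
  1-simplices (9): [v_0,v_3], [v_0,v_5], [v_1,v_6], [v_2,v_3], [v_2,v_6], [v_3,v_5], [v_4,v_5], [v_4,v_6], [v_5,v_6]
  2-simplices (2): [v_0,v_3,v_5], [v_4,v_5,v_6]

Hence C_0 ≅ Z^7, C_1 ≅ Z^9, C_2 ≅ Z^2.

The boundary map ∂_1: C_1 → C_0 is given by ∂[p,q] = [q] − [p]. For instance
  ∂[v_5,v_6] = [v_6] − [v_5].
As a 7×9 matrix over Z this has rank 6, with invariant factors (1,1,1,1,1,1).

∂_2: C_2 → C_1 sends each 2-simplex [p,q,r] to [q,r] − [p,r] + [p,q]. For instance
  ∂[v_4,v_5,v_6] = [v_5,v_6] − [v_4,v_6] + [v_4,v_5],
  ∂[v_0,v_3,v_5] = [v_3,v_5] − [v_0,v_5] + [v_0,v_3].
This gives a 9×2 integer matrix of rank 2; reducing to Smith normal form yields diagonal entries (1,1).

From H_k ≅ ker(∂_k) / im(∂_{k+1}) we obtain:

  H_0: rank C_0 − rank ∂_1 = 7 − 6 = 1, and the invariant factors of ∂_1 are all 1, so H_0 ≅ Z.
  H_1: rank ker ∂_1 − rank ∂_2 = (9 − 6) − 2 = 1, and the invariant factors of ∂_2 are all 1, so H_1 ≅ Z.
  H_2: rank ker ∂_2 − rank ∂_3 = (2 − 2) − 0 = 0, and there is no ∂_3, so H_2 ≅ 0.

As a check, the Euler characteristic is 7 − 9 + 2 = 0, which agrees with 1 − 1 + 0 = 0.

Hence the Betti numbers are b_0 = 1, b_1 = 1, b_2 = 0.

b_0 = 1, b_1 = 1, b_2 = 0.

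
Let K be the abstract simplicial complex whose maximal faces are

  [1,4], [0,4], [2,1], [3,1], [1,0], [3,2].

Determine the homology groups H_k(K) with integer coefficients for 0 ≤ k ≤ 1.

H_0 = Z,  H_1 = Z^2.

Fix the vertex order 0 < 1 < 2 < 3 < 4 and write every simplex with vertices in increasing order. Then dim K = 1 and the simplices of K are:

  0-simplices (5): [0], [1], [2], [3], [4]
  1-simplices (6): [0,1], [0,4], [1,2], [1,3], [1,4], [2,3]

Hence C_0 ≅ Z^5, C_1 ≅ Z^6.

∂_1: C_1 → C_0 sends each edge [p,q] (with p < q) to q − p.
As a 5×6 matrix over Z this has rank 4, with invariant factors (1,1,1,1).

From H_k ≅ ker(∂_k) / im(∂_{k+1}) we obtain:

  H_0: rank C_0 − rank ∂_1 = 5 − 4 = 1, and the invariant factors of ∂_1 are all 1, so H_0 = Z.
  H_1: rank ker ∂_1 − rank ∂_2 = (6 − 4) − 0 = 2, and there is no ∂_2, so H_1 = Z^2.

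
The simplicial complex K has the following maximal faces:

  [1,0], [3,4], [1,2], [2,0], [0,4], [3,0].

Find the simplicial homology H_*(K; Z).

H_0 = Z,  H_1 = Z^2.

Order the vertices as 0 < 1 < 2 < 3 < 4. Listing each simplex with vertices in this order, K has dimension 1 with simplices:

  0-simplices (5): [0], [1], [2], [3], [4]
  1-simplices (6): [0,1], [0,2], [0,3], [0,4], [1,2], [3,4]

Hence C_0 ≅ Z^5, C_1 ≅ Z^6.

Boundary ∂_1: C_1 → C_0 sends each edge [p,q] (with p < q) to q − p. For instance
  ∂[0,1] = [1] − [0].
The resulting 5×6 matrix has rank 4, and its Smith normal form has invariant factors (1,1,1,1).

From H_k ≅ ker(∂_k) / im(∂_{k+1}) we obtain:

  H_0: rank C_0 − rank ∂_1 = 5 − 4 = 1, and the invariant factors of ∂_1 are all 1, so H_0 ≅ Z.
  H_1: rank ker ∂_1 − rank ∂_2 = (6 − 4) − 0 = 2, and there is no ∂_2, so H_1 ≅ Z^2.

As a check, the Euler characteristic is 5 − 6 = -1, which agrees with 1 − 2 = -1.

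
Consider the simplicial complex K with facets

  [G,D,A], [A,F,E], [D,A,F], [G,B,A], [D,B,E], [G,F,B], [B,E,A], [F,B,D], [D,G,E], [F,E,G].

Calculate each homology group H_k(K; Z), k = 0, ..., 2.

Fix the vertex order A < B < D < E < F < G and write every simplex with vertices in increasing order. Then dim K = 2 and the simplices of K are:

  0-simplices (6): A, B, D, E, F, G
  1-simplices (15): AB, AD, AE, AF, AG, BD, BE, BF, BG, DE, DF, DG, EF, EG, FG
  2-simplices (10): ABE, ABG, ADF, ADG, AEF, BDE, BDF, BFG, DEG, EFG

giving chain groups C_0 ≅ Z^6, C_1 ≅ Z^15, C_2 ≅ Z^10.

Boundary ∂_1: C_1 → C_0 is given by ∂[p,q] = [q] − [p]. For instance
  ∂DE = E − D.
The 6×15 boundary matrix has rank 5 and Smith normal form diag(1,1,1,1,1).

Boundary ∂_2: C_2 → C_1 sends each 2-simplex [p,q,r] to [q,r] − [p,r] + [p,q]. For instance
  ∂ABG = BG − AG + AB,
  ∂BDE = DE − BE + BD.
This gives a 15×10 integer matrix of rank 10; reducing to Smith normal form yields diagonal entries (1,1,1,1,1,1,1,1,1,2).

Now H_k = ker ∂_k / im ∂_{k+1}, so:

  H_0: rank C_0 − rank ∂_1 = 6 − 5 = 1, and the invariant factors of ∂_1 are all 1, so H_0 = Z.
  H_1: rank ker ∂_1 − rank ∂_2 = (15 − 5) − 10 = 0, and ∂_2 has invariant factor 2 > 1, so H_1 = Z/2.
  H_2: rank ker ∂_2 − rank ∂_3 = (10 − 10) − 0 = 0, and there is no ∂_3, so H_2 = 0.

H_0 = Z,  H_1 = Z/2,  H_2 = 0.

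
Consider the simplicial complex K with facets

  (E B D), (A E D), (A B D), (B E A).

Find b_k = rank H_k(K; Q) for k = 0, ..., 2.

K has 4 vertices, 6 edges, 4 triangles.
rank ∂_0 = 0, rank ∂_1 = 3 ⇒ b_0 = 4 − 0 − 3 = 1; all invariant factors of ∂_1 are 1 so no torsion. So H_0 = Z.
rank ∂_1 = 3, rank ∂_2 = 3 ⇒ b_1 = 6 − 3 − 3 = 0; all invariant factors of ∂_2 are 1 so no torsion. So H_1 = 0.
rank ∂_2 = 3, rank ∂_3 = 0 ⇒ b_2 = 4 − 3 − 0 = 1. So H_2 = Z.

b_0 = 1, b_1 = 0, b_2 = 1.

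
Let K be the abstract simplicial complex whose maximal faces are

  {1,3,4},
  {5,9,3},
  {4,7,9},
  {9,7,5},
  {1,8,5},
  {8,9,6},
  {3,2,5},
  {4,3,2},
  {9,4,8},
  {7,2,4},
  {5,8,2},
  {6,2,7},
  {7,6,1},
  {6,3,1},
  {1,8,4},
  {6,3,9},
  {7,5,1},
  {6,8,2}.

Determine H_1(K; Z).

H_1 = Z^2.

Take the total order 1 < 2 < 3 < 4 < 5 < 6 < 7 < 8 < 9 on the vertex set. Then K (dimension 2) consists of the simplices:

  0-simplices (9): [1], [2], [3], [4], [5], [6], [7], [8], [9]
  1-simplices (27): (27 of them)
  2-simplices (18): [1,3,4], [1,3,6], [1,4,8], [1,5,7], [1,5,8], [1,6,7], [2,3,4], [2,3,5], [2,4,7], [2,5,8], [2,6,7], [2,6,8], [3,5,9], [3,6,9], [4,7,9], [4,8,9], [5,7,9], [6,8,9]

giving chain groups C_0 ≅ Z^9, C_1 ≅ Z^27, C_2 ≅ Z^18.

∂_1: C_1 → C_0 sends each edge [p,q] (with p < q) to q − p. For instance
  ∂[6,8] = [8] − [6].
This gives a 9×27 integer matrix of rank 8; reducing to Smith normal form yields diagonal entries (1,1,1,1,1,1,1,1).

Boundary ∂_2: C_2 → C_1 sends each 2-simplex [p,q,r] to [q,r] − [p,r] + [p,q]. For instance
  ∂[2,6,8] = [6,8] − [2,8] + [2,6],
  ∂[4,8,9] = [8,9] − [4,9] + [4,8].
The 27×18 boundary matrix has rank 17 and Smith normal form diag(1,1,1,1,1,1,1,1,1,1,1,1,1,1,1,1,1).

Computing H_k = (kernel of ∂_k) / (image of ∂_{k+1}):

  H_1: rank ker ∂_1 − rank ∂_2 = (27 − 8) − 17 = 2, and the invariant factors of ∂_2 are all 1, so H_1 ≅ Z^2.

(K is a triangulation of the torus T^2.)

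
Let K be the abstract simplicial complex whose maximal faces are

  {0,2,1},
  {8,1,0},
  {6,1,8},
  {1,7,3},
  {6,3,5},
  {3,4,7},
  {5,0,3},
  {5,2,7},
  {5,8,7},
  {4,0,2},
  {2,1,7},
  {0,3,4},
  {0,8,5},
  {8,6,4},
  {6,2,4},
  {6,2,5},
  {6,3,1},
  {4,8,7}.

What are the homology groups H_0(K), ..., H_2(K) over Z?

H_0 = Z,  H_1 = Z^2,  H_2 = Z.

Fix the vertex order 0 < 1 < 2 < 3 < 4 < 5 < 6 < 7 < 8 and write every simplex with vertices in increasing order. Then dim K = 2 and the simplices of K are:

  0-simplices (9): [0], [1], [2], [3], [4], [5], [6], [7], [8]
  1-simplices (27): (27 of them)
  2-simplices (18): [0,1,2], [0,1,8], [0,2,4], [0,3,4], [0,3,5], [0,5,8], [1,2,7], [1,3,6], [1,3,7], [1,6,8], [2,4,6], [2,5,6], [2,5,7], [3,4,7], [3,5,6], [4,6,8], [4,7,8], [5,7,8]

Hence C_0 ≅ Z^9, C_1 ≅ Z^27, C_2 ≅ Z^18.

Boundary ∂_1: C_1 → C_0 sends each edge [p,q] (with p < q) to q − p.
The 9×27 boundary matrix has rank 8 and Smith normal form diag(1,1,1,1,1,1,1,1).

The boundary map ∂_2: C_2 → C_1 acts by ∂[p,q,r] = [q,r] − [p,r] + [p,q]. For instance
  ∂[1,3,6] = [3,6] − [1,6] + [1,3],
  ∂[0,1,8] = [1,8] − [0,8] + [0,1].
The resulting 27×18 matrix has rank 17, and its Smith normal form has invariant factors (1,1,1,1,1,1,1,1,1,1,1,1,1,1,1,1,1).

Reading off H_k = ker ∂_k / im ∂_{k+1}:

  H_0: rank C_0 − rank ∂_1 = 9 − 8 = 1, and the invariant factors of ∂_1 are all 1, so H_0 = Z.
  H_1: rank ker ∂_1 − rank ∂_2 = (27 − 8) − 17 = 2, and the invariant factors of ∂_2 are all 1, so H_1 = Z^2.
  H_2: rank ker ∂_2 − rank ∂_3 = (18 − 17) − 0 = 1, and there is no ∂_3, so H_2 = Z.

As a check, the Euler characteristic is 9 − 27 + 18 = 0, which agrees with 1 − 2 + 1 = 0.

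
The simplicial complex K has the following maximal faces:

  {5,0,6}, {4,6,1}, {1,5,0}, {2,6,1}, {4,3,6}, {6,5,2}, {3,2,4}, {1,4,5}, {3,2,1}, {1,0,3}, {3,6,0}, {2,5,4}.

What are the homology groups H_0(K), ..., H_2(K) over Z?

H_0 ≅ Z,  H_1 ≅ Z/2,  H_2 = 0.

Order the vertices as 0 < 1 < 2 < 3 < 4 < 5 < 6. Listing each simplex with vertices in this order, K has dimension 2 with simplices:

  0-simplices (7): [0], [1], [2], [3], [4], [5], [6]
  1-simplices (18): [0,1], [0,3], [0,5], [0,6], [1,2], [1,3], [1,4], [1,5], [1,6], [2,3], [2,4], [2,5], [2,6], [3,4], [3,6], [4,5], [4,6], [5,6]
  2-simplices (12): [0,1,3], [0,1,5], [0,3,6], [0,5,6], [1,2,3], [1,2,6], [1,4,5], [1,4,6], [2,3,4], [2,4,5], [2,5,6], [3,4,6]

so the chain groups are C_0 ≅ Z^7, C_1 ≅ Z^18, C_2 ≅ Z^12.

The boundary map ∂_1: C_1 → C_0 sends each edge [p,q] (with p < q) to q − p. For instance
  ∂[2,4] = [4] − [2].
This gives a 7×18 integer matrix of rank 6; reducing to Smith normal form yields diagonal entries (1,1,1,1,1,1).

The boundary map ∂_2: C_2 → C_1 sends each 2-simplex [p,q,r] to [q,r] − [p,r] + [p,q]. For instance
  ∂[3,4,6] = [4,6] − [3,6] + [3,4],
  ∂[1,2,6] = [2,6] − [1,6] + [1,2].
This gives a 18×12 integer matrix of rank 12; reducing to Smith normal form yields diagonal entries (1,1,1,1,1,1,1,1,1,1,1,2).

Computing H_k = (kernel of ∂_k) / (image of ∂_{k+1}):

  H_0: rank C_0 − rank ∂_1 = 7 − 6 = 1, and the invariant factors of ∂_1 are all 1, so H_0 = Z.
  H_1: rank ker ∂_1 − rank ∂_2 = (18 − 6) − 12 = 0, and ∂_2 has invariant factor 2 > 1, so H_1 = Z/2.
  H_2: rank ker ∂_2 − rank ∂_3 = (12 − 12) − 0 = 0, and there is no ∂_3, so H_2 = 0.

(K is a triangulation of the real projective plane RP^2.)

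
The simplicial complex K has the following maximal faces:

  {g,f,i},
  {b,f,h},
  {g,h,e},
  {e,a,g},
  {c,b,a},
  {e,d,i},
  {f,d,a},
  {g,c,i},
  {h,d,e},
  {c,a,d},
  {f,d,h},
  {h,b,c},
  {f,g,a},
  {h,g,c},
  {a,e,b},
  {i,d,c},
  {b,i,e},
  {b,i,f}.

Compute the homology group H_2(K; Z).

H_2 = Z.

K has 9 vertices, 27 edges, 18 triangles.
rank ∂_2 = 17, rank ∂_3 = 0 ⇒ b_2 = 18 − 17 − 0 = 1. So H_2 ≅ Z.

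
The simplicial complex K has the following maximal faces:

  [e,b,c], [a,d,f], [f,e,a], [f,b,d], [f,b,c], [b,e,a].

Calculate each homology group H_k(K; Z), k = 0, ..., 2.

H_0 ≅ Z,  H_1 ≅ Z,  H_2 = 0.

Fix the vertex order a < b < c < d < e < f and write every simplex with vertices in increasing order. Then dim K = 2 and the simplices of K are:

  0-simplices (6): a, b, c, d, e, f
  1-simplices (12): ab, ad, ae, af, bc, bd, be, bf, ce, cf, df, ef
  2-simplices (6): abe, adf, aef, bce, bcf, bdf

so the chain groups are C_0 ≅ Z^6, C_1 ≅ Z^12, C_2 ≅ Z^6.

Boundary ∂_1: C_1 → C_0 is given by ∂[p,q] = [q] − [p]. For instance
  ∂ae = e − a.
This gives a 6×12 integer matrix of rank 5; reducing to Smith normal form yields diagonal entries (1,1,1,1,1).

The boundary map ∂_2: C_2 → C_1 acts by ∂[p,q,r] = [q,r] − [p,r] + [p,q]. For instance
  ∂bce = ce − be + bc,
  ∂adf = df − af + ad.
This gives a 12×6 integer matrix of rank 6; reducing to Smith normal form yields diagonal entries (1,1,1,1,1,1).

Computing H_k = (kernel of ∂_k) / (image of ∂_{k+1}):

  H_0: rank C_0 − rank ∂_1 = 6 − 5 = 1, and the invariant factors of ∂_1 are all 1, so H_0 = Z.
  H_1: rank ker ∂_1 − rank ∂_2 = (12 − 5) − 6 = 1, and the invariant factors of ∂_2 are all 1, so H_1 = Z.
  H_2: rank ker ∂_2 − rank ∂_3 = (6 − 6) − 0 = 0, and there is no ∂_3, so H_2 = 0.

(K is a triangulation of the cylinder S^1 x I.)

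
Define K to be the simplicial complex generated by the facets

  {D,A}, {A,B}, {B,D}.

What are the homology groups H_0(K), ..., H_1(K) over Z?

H_0 ≅ Z,  H_1 ≅ Z.

Order the vertices as A < B < D. Listing each simplex with vertices in this order, K has dimension 1 with simplices:

  0-simplices (3): A, B, D
  1-simplices (3): AB, AD, BD

giving chain groups C_0 ≅ Z^3, C_1 ≅ Z^3.

The boundary map ∂_1: C_1 → C_0 is given by ∂[p,q] = [q] − [p].
As a 3×3 matrix over Z this has rank 2, with invariant factors (1,1).

Computing H_k = (kernel of ∂_k) / (image of ∂_{k+1}):

  H_0: rank C_0 − rank ∂_1 = 3 − 2 = 1, and the invariant factors of ∂_1 are all 1, so H_0 ≅ Z.
  H_1: rank ker ∂_1 − rank ∂_2 = (3 − 2) − 0 = 1, and there is no ∂_2, so H_1 ≅ Z.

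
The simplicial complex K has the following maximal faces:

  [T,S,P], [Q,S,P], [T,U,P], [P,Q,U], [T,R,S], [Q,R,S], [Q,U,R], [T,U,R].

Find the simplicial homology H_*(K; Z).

We work with the vertex ordering P < Q < R < S < T < U. The simplices of K, each written with vertices in increasing order, are:

  0-simplices (6): P, Q, R, S, T, U
  1-simplices (12): PQ, PS, PT, PU, QR, QS, QU, RS, RT, RU, ST, TU
  2-simplices (8): PQS, PQU, PST, PTU, QRS, QRU, RST, RTU

Hence C_0 ≅ Z^6, C_1 ≅ Z^12, C_2 ≅ Z^8.

The boundary map ∂_1: C_1 → C_0 maps an edge to its endpoints' difference, ∂[p,q] = q − p. For instance
  ∂RU = U − R.
This gives a 6×12 integer matrix of rank 5; reducing to Smith normal form yields diagonal entries (1,1,1,1,1).

∂_2: C_2 → C_1 acts by ∂[p,q,r] = [q,r] − [p,r] + [p,q]. For instance
  ∂PQS = QS − PS + PQ,
  ∂RTU = TU − RU + RT.
As a 12×8 matrix over Z this has rank 7, with invariant factors (1,1,1,1,1,1,1).

Now H_k = ker ∂_k / im ∂_{k+1}, so:

  H_0: rank C_0 − rank ∂_1 = 6 − 5 = 1, and the invariant factors of ∂_1 are all 1, so H_0 ≅ Z.
  H_1: rank ker ∂_1 − rank ∂_2 = (12 − 5) − 7 = 0, and the invariant factors of ∂_2 are all 1, so H_1 ≅ 0.
  H_2: rank ker ∂_2 − rank ∂_3 = (8 − 7) − 0 = 1, and there is no ∂_3, so H_2 ≅ Z.

As a check, the Euler characteristic is 6 − 12 + 8 = 2, which agrees with 1 − 0 + 1 = 2.

H_0 = Z,  H_1 = 0,  H_2 = Z.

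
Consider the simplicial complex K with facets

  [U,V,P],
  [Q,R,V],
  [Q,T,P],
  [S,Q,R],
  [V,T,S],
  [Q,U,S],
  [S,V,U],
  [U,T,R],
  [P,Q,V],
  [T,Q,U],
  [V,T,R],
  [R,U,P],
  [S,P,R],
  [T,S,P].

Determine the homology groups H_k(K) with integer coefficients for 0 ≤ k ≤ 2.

Take the total order P < Q < R < S < T < U < V on the vertex set. Then K (dimension 2) consists of the simplices:

  0-simplices (7): P, Q, R, S, T, U, V
  1-simplices (21): PQ, PR, PS, PT, PU, PV, QR, QS, QT, QU, QV, RS, RT, RU, RV, ST, SU, SV, TU, TV, UV
  2-simplices (14): PQT, PQV, PRS, PRU, PST, PUV, QRS, QRV, QSU, QTU, RTU, RTV, STV, SUV

Hence C_0 ≅ Z^7, C_1 ≅ Z^21, C_2 ≅ Z^14.

The boundary map ∂_1: C_1 → C_0 sends each edge [p,q] (with p < q) to q − p.
This gives a 7×21 integer matrix of rank 6; reducing to Smith normal form yields diagonal entries (1,1,1,1,1,1).

Boundary ∂_2: C_2 → C_1 sends each 2-simplex [p,q,r] to [q,r] − [p,r] + [p,q]. For instance
  ∂SUV = UV − SV + SU,
  ∂QTU = TU − QU + QT.
This gives a 21×14 integer matrix of rank 13; reducing to Smith normal form yields diagonal entries (1,1,1,1,1,1,1,1,1,1,1,1,1).

Now H_k = ker ∂_k / im ∂_{k+1}, so:

  H_0: rank C_0 − rank ∂_1 = 7 − 6 = 1, and the invariant factors of ∂_1 are all 1, so H_0 = Z.
  H_1: rank ker ∂_1 − rank ∂_2 = (21 − 6) − 13 = 2, and the invariant factors of ∂_2 are all 1, so H_1 = Z^2.
  H_2: rank ker ∂_2 − rank ∂_3 = (14 − 13) − 0 = 1, and there is no ∂_3, so H_2 = Z.

(K is a triangulation of the torus T^2.)

H_0 ≅ Z,  H_1 ≅ Z^2,  H_2 ≅ Z.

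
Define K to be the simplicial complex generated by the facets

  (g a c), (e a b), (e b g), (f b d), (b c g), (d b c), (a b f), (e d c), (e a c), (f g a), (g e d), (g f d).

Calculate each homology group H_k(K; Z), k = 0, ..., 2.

H_0 = Z,  H_1 = Z/2,  H_2 = 0.

Order the vertices as a < b < c < d < e < f < g. Listing each simplex with vertices in this order, K has dimension 2 with simplices:

  0-simplices (7): a, b, c, d, e, f, g
  1-simplices (18): ab, ac, ae, af, ag, bc, bd, be, bf, bg, cd, ce, cg, de, df, dg, eg, fg
  2-simplices (12): abe, abf, ace, acg, afg, bcd, bcg, bdf, beg, cde, deg, dfg

so the chain groups are C_0 ≅ Z^7, C_1 ≅ Z^18, C_2 ≅ Z^12.

∂_1: C_1 → C_0 is given by ∂[p,q] = [q] − [p]. For instance
  ∂df = f − d.
The 7×18 boundary matrix has rank 6 and Smith normal form diag(1,1,1,1,1,1).

The boundary map ∂_2: C_2 → C_1 acts by ∂[p,q,r] = [q,r] − [p,r] + [p,q]. For instance
  ∂cde = de − ce + cd,
  ∂bcg = cg − bg + bc.
The resulting 18×12 matrix has rank 12, and its Smith normal form has invariant factors (1,1,1,1,1,1,1,1,1,1,1,2).

Now H_k = ker ∂_k / im ∂_{k+1}, so:

  H_0: rank C_0 − rank ∂_1 = 7 − 6 = 1, and the invariant factors of ∂_1 are all 1, so H_0 ≅ Z.
  H_1: rank ker ∂_1 − rank ∂_2 = (18 − 6) − 12 = 0, and ∂_2 has invariant factor 2 > 1, so H_1 ≅ Z/2.
  H_2: rank ker ∂_2 − rank ∂_3 = (12 − 12) − 0 = 0, and there is no ∂_3, so H_2 ≅ 0.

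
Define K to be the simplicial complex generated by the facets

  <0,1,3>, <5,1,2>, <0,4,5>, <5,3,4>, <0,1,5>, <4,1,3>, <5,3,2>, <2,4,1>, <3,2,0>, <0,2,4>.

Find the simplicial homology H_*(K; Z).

H_0 = Z,  H_1 = Z/2Z,  H_2 = 0.

Take the total order 0 < 1 < 2 < 3 < 4 < 5 on the vertex set. Then K (dimension 2) consists of the simplices:

  0-simplices (6): [0], [1], [2], [3], [4], [5]
  1-simplices (15): [0,1], [0,2], [0,3], [0,4], [0,5], [1,2], [1,3], [1,4], [1,5], [2,3], [2,4], [2,5], [3,4], [3,5], [4,5]
  2-simplices (10): [0,1,3], [0,1,5], [0,2,3], [0,2,4], [0,4,5], [1,2,4], [1,2,5], [1,3,4], [2,3,5], [3,4,5]

Hence C_0 ≅ Z^6, C_1 ≅ Z^15, C_2 ≅ Z^10.

The boundary map ∂_1: C_1 → C_0 sends each edge [p,q] (with p < q) to q − p. For instance
  ∂[0,1] = [1] − [0].
As a 6×15 matrix over Z this has rank 5, with invariant factors (1,1,1,1,1).

Boundary ∂_2: C_2 → C_1 maps a triangle to the signed sum of its edges. For instance
  ∂[0,1,3] = [1,3] − [0,3] + [0,1],
  ∂[2,3,5] = [3,5] − [2,5] + [2,3].
The resulting 15×10 matrix has rank 10, and its Smith normal form has invariant factors (1,1,1,1,1,1,1,1,1,2).

Now H_k = ker ∂_k / im ∂_{k+1}, so:

  H_0: rank C_0 − rank ∂_1 = 6 − 5 = 1, and the invariant factors of ∂_1 are all 1, so H_0 ≅ Z.
  H_1: rank ker ∂_1 − rank ∂_2 = (15 − 5) − 10 = 0, and ∂_2 has invariant factor 2 > 1, so H_1 ≅ Z/2Z.
  H_2: rank ker ∂_2 − rank ∂_3 = (10 − 10) − 0 = 0, and there is no ∂_3, so H_2 ≅ 0.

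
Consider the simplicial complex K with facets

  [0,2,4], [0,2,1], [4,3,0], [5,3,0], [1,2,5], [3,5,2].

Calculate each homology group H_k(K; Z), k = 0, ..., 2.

Fix the vertex order 0 < 1 < 2 < 3 < 4 < 5 and write every simplex with vertices in increasing order. Then dim K = 2 and the simplices of K are:

  0-simplices (6): [0], [1], [2], [3], [4], [5]
  1-simplices (12): [0,1], [0,2], [0,3], [0,4], [0,5], [1,2], [1,5], [2,3], [2,4], [2,5], [3,4], [3,5]
  2-simplices (6): [0,1,2], [0,2,4], [0,3,4], [0,3,5], [1,2,5], [2,3,5]

giving chain groups C_0 ≅ Z^6, C_1 ≅ Z^12, C_2 ≅ Z^6.

∂_1: C_1 → C_0 is given by ∂[p,q] = [q] − [p].
This gives a 6×12 integer matrix of rank 5; reducing to Smith normal form yields diagonal entries (1,1,1,1,1).

The boundary map ∂_2: C_2 → C_1 acts by ∂[p,q,r] = [q,r] − [p,r] + [p,q]. For instance
  ∂[0,3,5] = [3,5] − [0,5] + [0,3],
  ∂[1,2,5] = [2,5] − [1,5] + [1,2].
The resulting 12×6 matrix has rank 6, and its Smith normal form has invariant factors (1,1,1,1,1,1).

Reading off H_k = ker ∂_k / im ∂_{k+1}:

  H_0: rank C_0 − rank ∂_1 = 6 − 5 = 1, and the invariant factors of ∂_1 are all 1, so H_0 = Z.
  H_1: rank ker ∂_1 − rank ∂_2 = (12 − 5) − 6 = 1, and the invariant factors of ∂_2 are all 1, so H_1 = Z.
  H_2: rank ker ∂_2 − rank ∂_3 = (6 − 6) − 0 = 0, and there is no ∂_3, so H_2 = 0.

H_0 = Z,  H_1 = Z,  H_2 = 0.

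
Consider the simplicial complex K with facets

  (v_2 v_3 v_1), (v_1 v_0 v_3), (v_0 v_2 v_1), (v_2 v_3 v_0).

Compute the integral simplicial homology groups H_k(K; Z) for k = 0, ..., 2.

H_0 = Z,  H_1 = 0,  H_2 = Z.

Order the vertices as v_0 < v_1 < v_2 < v_3. Listing each simplex with vertices in this order, K has dimension 2 with simplices:

  0-simplices (4): [v_0], [v_1], [v_2], [v_3]
  1-simplices (6): [v_0,v_1], [v_0,v_2], [v_0,v_3], [v_1,v_2], [v_1,v_3], [v_2,v_3]
  2-simplices (4): [v_0,v_1,v_2], [v_0,v_1,v_3], [v_0,v_2,v_3], [v_1,v_2,v_3]

so the chain groups are C_0 ≅ Z^4, C_1 ≅ Z^6, C_2 ≅ Z^4.

The boundary map ∂_1: C_1 → C_0 is given by ∂[p,q] = [q] − [p]. For instance
  ∂[v_1,v_2] = [v_2] − [v_1].
The 4×6 boundary matrix has rank 3 and Smith normal form diag(1,1,1).

The boundary map ∂_2: C_2 → C_1 acts by ∂[p,q,r] = [q,r] − [p,r] + [p,q]. For instance
  ∂[v_0,v_2,v_3] = [v_2,v_3] − [v_0,v_3] + [v_0,v_2],
  ∂[v_1,v_2,v_3] = [v_2,v_3] − [v_1,v_3] + [v_1,v_2].
This gives a 6×4 integer matrix of rank 3; reducing to Smith normal form yields diagonal entries (1,1,1).

Now H_k = ker ∂_k / im ∂_{k+1}, so:

  H_0: rank C_0 − rank ∂_1 = 4 − 3 = 1, and the invariant factors of ∂_1 are all 1, so H_0 ≅ Z.
  H_1: rank ker ∂_1 − rank ∂_2 = (6 − 3) − 3 = 0, and the invariant factors of ∂_2 are all 1, so H_1 ≅ 0.
  H_2: rank ker ∂_2 − rank ∂_3 = (4 − 3) − 0 = 1, and there is no ∂_3, so H_2 ≅ Z.

As a check, the Euler characteristic is 4 − 6 + 4 = 2, which agrees with 1 − 0 + 1 = 2.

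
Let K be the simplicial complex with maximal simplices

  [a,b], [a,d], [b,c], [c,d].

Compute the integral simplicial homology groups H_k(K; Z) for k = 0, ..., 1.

H_0 ≅ Z,  H_1 ≅ Z.

Fix the vertex order a < b < c < d and write every simplex with vertices in increasing order. Then dim K = 1 and the simplices of K are:

  0-simplices (4): a, b, c, d
  1-simplices (4): ab, ad, bc, cd

Hence C_0 ≅ Z^4, C_1 ≅ Z^4.

The boundary map ∂_1: C_1 → C_0 is given by ∂[p,q] = [q] − [p].
This gives a 4×4 integer matrix of rank 3; reducing to Smith normal form yields diagonal entries (1,1,1).

From H_k ≅ ker(∂_k) / im(∂_{k+1}) we obtain:

  H_0: rank C_0 − rank ∂_1 = 4 − 3 = 1, and the invariant factors of ∂_1 are all 1, so H_0 = Z.
  H_1: rank ker ∂_1 − rank ∂_2 = (4 − 3) − 0 = 1, and there is no ∂_2, so H_1 = Z.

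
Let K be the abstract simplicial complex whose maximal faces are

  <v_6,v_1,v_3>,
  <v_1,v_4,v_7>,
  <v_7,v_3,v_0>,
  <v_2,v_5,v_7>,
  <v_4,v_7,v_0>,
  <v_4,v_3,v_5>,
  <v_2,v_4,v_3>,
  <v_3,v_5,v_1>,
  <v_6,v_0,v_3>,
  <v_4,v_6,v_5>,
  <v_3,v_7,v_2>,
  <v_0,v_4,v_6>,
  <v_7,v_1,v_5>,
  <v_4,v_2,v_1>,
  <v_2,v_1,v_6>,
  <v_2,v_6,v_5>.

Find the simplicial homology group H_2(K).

H_2 = Z.

We work with the vertex ordering v_0 < v_1 < v_2 < v_3 < v_4 < v_5 < v_6 < v_7. The simplices of K, each written with vertices in increasing order, are:

  0-simplices (8): [v_0], [v_1], [v_2], [v_3], [v_4], [v_5], [v_6], [v_7]
  1-simplices (24): (24 of them)
  2-simplices (16): (16 of them)

Hence C_0 ≅ Z^8, C_1 ≅ Z^24, C_2 ≅ Z^16.

∂_1: C_1 → C_0 maps an edge to its endpoints' difference, ∂[p,q] = q − p.
The resulting 8×24 matrix has rank 7, and its Smith normal form has invariant factors (1,1,1,1,1,1,1).

The boundary map ∂_2: C_2 → C_1 maps a triangle to the signed sum of its edges. For instance
  ∂[v_0,v_3,v_6] = [v_3,v_6] − [v_0,v_6] + [v_0,v_3],
  ∂[v_1,v_5,v_7] = [v_5,v_7] − [v_1,v_7] + [v_1,v_5].
This gives a 24×16 integer matrix of rank 15; reducing to Smith normal form yields diagonal entries (1,1,1,1,1,1,1,1,1,1,1,1,1,1,1).

Computing H_k = (kernel of ∂_k) / (image of ∂_{k+1}):

  H_2: rank ker ∂_2 − rank ∂_3 = (16 − 15) − 0 = 1, and there is no ∂_3, so H_2 = Z.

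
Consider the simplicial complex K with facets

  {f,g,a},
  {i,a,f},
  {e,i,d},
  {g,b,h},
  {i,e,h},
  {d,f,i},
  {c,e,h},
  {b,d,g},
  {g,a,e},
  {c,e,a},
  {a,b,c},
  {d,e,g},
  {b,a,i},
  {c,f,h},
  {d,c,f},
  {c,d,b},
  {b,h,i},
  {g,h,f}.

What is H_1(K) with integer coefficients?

Take the total order a < b < c < d < e < f < g < h < i on the vertex set. Then K (dimension 2) consists of the simplices:

  0-simplices (9): a, b, c, d, e, f, g, h, i
  1-simplices (27): ab, ac, ae, af, ag, ai, bc, bd, bg, bh, bi, cd, ce, cf, ch, de, df, dg, di, eg, eh, ei, fg, fh, fi, gh, hi
  2-simplices (18): abc, abi, ace, aeg, afg, afi, bcd, bdg, bgh, bhi, cdf, ceh, cfh, deg, dei, dfi, ehi, fgh

so the chain groups are C_0 ≅ Z^9, C_1 ≅ Z^27, C_2 ≅ Z^18.

The boundary map ∂_1: C_1 → C_0 maps an edge to its endpoints' difference, ∂[p,q] = q − p. For instance
  ∂df = f − d.
This gives a 9×27 integer matrix of rank 8; reducing to Smith normal form yields diagonal entries (1,1,1,1,1,1,1,1).

Boundary ∂_2: C_2 → C_1 maps a triangle to the signed sum of its edges. For instance
  ∂aeg = eg − ag + ae,
  ∂abi = bi − ai + ab.
This gives a 27×18 integer matrix of rank 17; reducing to Smith normal form yields diagonal entries (1,1,1,1,1,1,1,1,1,1,1,1,1,1,1,1,1).

Computing H_k = (kernel of ∂_k) / (image of ∂_{k+1}):

  H_1: rank ker ∂_1 − rank ∂_2 = (27 − 8) − 17 = 2, and the invariant factors of ∂_2 are all 1, so H_1 = Z^2.

H_1 = Z^2.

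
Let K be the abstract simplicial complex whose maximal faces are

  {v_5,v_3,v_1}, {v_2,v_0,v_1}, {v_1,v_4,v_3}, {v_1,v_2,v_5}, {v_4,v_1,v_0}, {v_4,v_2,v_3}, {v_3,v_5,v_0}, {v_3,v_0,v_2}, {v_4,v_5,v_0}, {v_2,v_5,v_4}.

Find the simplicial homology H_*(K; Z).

H_0 ≅ Z,  H_1 ≅ Z/2,  H_2 = 0.

Take the total order v_0 < v_1 < v_2 < v_3 < v_4 < v_5 on the vertex set. Then K (dimension 2) consists of the simplices:

  0-simplices (6): [v_0], [v_1], [v_2], [v_3], [v_4], [v_5]
  1-simplices (15): (15 of them)
  2-simplices (10): [v_0,v_1,v_2], [v_0,v_1,v_4], [v_0,v_2,v_3], [v_0,v_3,v_5], [v_0,v_4,v_5], [v_1,v_2,v_5], [v_1,v_3,v_4], [v_1,v_3,v_5], [v_2,v_3,v_4], [v_2,v_4,v_5]

giving chain groups C_0 ≅ Z^6, C_1 ≅ Z^15, C_2 ≅ Z^10.

∂_1: C_1 → C_0 maps an edge to its endpoints' difference, ∂[p,q] = q − p.
This gives a 6×15 integer matrix of rank 5; reducing to Smith normal form yields diagonal entries (1,1,1,1,1).

∂_2: C_2 → C_1 maps a triangle to the signed sum of its edges. For instance
  ∂[v_0,v_1,v_2] = [v_1,v_2] − [v_0,v_2] + [v_0,v_1],
  ∂[v_1,v_3,v_5] = [v_3,v_5] − [v_1,v_5] + [v_1,v_3].
The 15×10 boundary matrix has rank 10 and Smith normal form diag(1,1,1,1,1,1,1,1,1,2).

Computing H_k = (kernel of ∂_k) / (image of ∂_{k+1}):

  H_0: rank C_0 − rank ∂_1 = 6 − 5 = 1, and the invariant factors of ∂_1 are all 1, so H_0 ≅ Z.
  H_1: rank ker ∂_1 − rank ∂_2 = (15 − 5) − 10 = 0, and ∂_2 has invariant factor 2 > 1, so H_1 ≅ Z/2.
  H_2: rank ker ∂_2 − rank ∂_3 = (10 − 10) − 0 = 0, and there is no ∂_3, so H_2 ≅ 0.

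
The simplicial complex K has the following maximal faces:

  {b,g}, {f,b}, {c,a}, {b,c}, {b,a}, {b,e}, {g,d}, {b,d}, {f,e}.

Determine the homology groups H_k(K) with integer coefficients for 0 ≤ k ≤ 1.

Take the total order a < b < c < d < e < f < g on the vertex set. Then K (dimension 1) consists of the simplices:

  0-simplices (7): a, b, c, d, e, f, g
  1-simplices (9): ab, ac, bc, bd, be, bf, bg, dg, ef

giving chain groups C_0 ≅ Z^7, C_1 ≅ Z^9.

∂_1: C_1 → C_0 sends each edge [p,q] (with p < q) to q − p.
As a 7×9 matrix over Z this has rank 6, with invariant factors (1,1,1,1,1,1).

From H_k ≅ ker(∂_k) / im(∂_{k+1}) we obtain:

  H_0: rank C_0 − rank ∂_1 = 7 − 6 = 1, and the invariant factors of ∂_1 are all 1, so H_0 ≅ Z.
  H_1: rank ker ∂_1 − rank ∂_2 = (9 − 6) − 0 = 3, and there is no ∂_2, so H_1 ≅ Z^3.

(K is a triangulation of a wedge of 3 circles.)

H_0 ≅ Z,  H_1 ≅ Z^3.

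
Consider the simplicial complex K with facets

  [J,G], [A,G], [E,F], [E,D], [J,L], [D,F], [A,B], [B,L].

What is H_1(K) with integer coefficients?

Order the vertices as A < B < D < E < F < G < J < L. Listing each simplex with vertices in this order, K has dimension 1 with simplices:

  0-simplices (8): A, B, D, E, F, G, J, L
  1-simplices (8): AB, AG, BL, DE, DF, EF, GJ, JL

giving chain groups C_0 ≅ Z^8, C_1 ≅ Z^8.

The boundary map ∂_1: C_1 → C_0 is given by ∂[p,q] = [q] − [p].
As a 8×8 matrix over Z this has rank 6, with invariant factors (1,1,1,1,1,1).

Now H_k = ker ∂_k / im ∂_{k+1}, so:

  H_1: rank ker ∂_1 − rank ∂_2 = (8 − 6) − 0 = 2, and there is no ∂_2, so H_1 = Z^2.

(K is a triangulation of the disjoint union of the circle S^1 and the circle S^1.)

H_1 = Z^2.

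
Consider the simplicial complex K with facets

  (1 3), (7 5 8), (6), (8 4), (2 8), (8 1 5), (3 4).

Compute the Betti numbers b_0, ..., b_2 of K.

K has 8 vertices, 9 edges, 2 triangles.
rank ∂_0 = 0, rank ∂_1 = 6 ⇒ b_0 = 8 − 0 − 6 = 2; all invariant factors of ∂_1 are 1 so no torsion. So H_0 = Z^2.
rank ∂_1 = 6, rank ∂_2 = 2 ⇒ b_1 = 9 − 6 − 2 = 1; all invariant factors of ∂_2 are 1 so no torsion. So H_1 = Z.
rank ∂_2 = 2, rank ∂_3 = 0 ⇒ b_2 = 2 − 2 − 0 = 0. So H_2 = 0.

b_0 = 2, b_1 = 1, b_2 = 0.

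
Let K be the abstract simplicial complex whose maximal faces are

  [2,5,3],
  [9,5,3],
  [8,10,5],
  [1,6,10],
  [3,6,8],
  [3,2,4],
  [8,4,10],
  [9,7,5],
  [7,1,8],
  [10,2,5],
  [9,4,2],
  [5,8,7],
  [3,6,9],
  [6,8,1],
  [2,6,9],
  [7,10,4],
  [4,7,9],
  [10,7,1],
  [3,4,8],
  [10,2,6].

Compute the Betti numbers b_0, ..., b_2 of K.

We work with the vertex ordering 1 < 2 < 3 < 4 < 5 < 6 < 7 < 8 < 9 < 10. The simplices of K, each written with vertices in increasing order, are:

  0-simplices (10): [1], [2], [3], [4], [5], [6], [7], [8], [9], [10]
  1-simplices (30): (30 of them)
  2-simplices (20): (20 of them)

Hence C_0 ≅ Z^10, C_1 ≅ Z^30, C_2 ≅ Z^20.

∂_1: C_1 → C_0 is given by ∂[p,q] = [q] − [p]. For instance
  ∂[1,10] = [10] − [1].
The resulting 10×30 matrix has rank 9, and its Smith normal form has invariant factors (1,1,1,1,1,1,1,1,1).

Boundary ∂_2: C_2 → C_1 acts by ∂[p,q,r] = [q,r] − [p,r] + [p,q]. For instance
  ∂[2,6,10] = [6,10] − [2,10] + [2,6],
  ∂[2,3,5] = [3,5] − [2,5] + [2,3].
This gives a 30×20 integer matrix of rank 20; reducing to Smith normal form yields diagonal entries (1,1,1,1,1,1,1,1,1,1,1,1,1,1,1,1,1,1,1,2).

Reading off H_k = ker ∂_k / im ∂_{k+1}:

  H_0: rank C_0 − rank ∂_1 = 10 − 9 = 1, and the invariant factors of ∂_1 are all 1, so H_0 = Z.
  H_1: rank ker ∂_1 − rank ∂_2 = (30 − 9) − 20 = 1, and ∂_2 has invariant factor 2 > 1, so H_1 = Z ⊕ Z/2Z.
  H_2: rank ker ∂_2 − rank ∂_3 = (20 − 20) − 0 = 0, and there is no ∂_3, so H_2 = 0.

As a check, the Euler characteristic is 10 − 30 + 20 = 0, which agrees with 1 − 1 + 0 = 0.

Hence the Betti numbers are b_0 = 1, b_1 = 1, b_2 = 0.

b_0 = 1, b_1 = 1, b_2 = 0.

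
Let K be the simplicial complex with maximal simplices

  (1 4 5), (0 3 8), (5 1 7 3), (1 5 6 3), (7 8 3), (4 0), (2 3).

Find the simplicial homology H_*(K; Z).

H_0 = Z,  H_1 = Z,  H_2 = 0,  H_3 = 0.

We work with the vertex ordering 0 < 1 < 2 < 3 < 4 < 5 < 6 < 7 < 8. The simplices of K, each written with vertices in increasing order, are:

  0-simplices (9): [0], [1], [2], [3], [4], [5], [6], [7], [8]
  1-simplices (17): [0,3], [0,4], [0,8], [1,3], [1,4], [1,5], [1,6], [1,7], [2,3], [3,5], [3,6], [3,7], [3,8], [4,5], [5,6], [5,7], [7,8]
  2-simplices (10): [0,3,8], [1,3,5], [1,3,6], [1,3,7], [1,4,5], [1,5,6], [1,5,7], [3,5,6], [3,5,7], [3,7,8]
  3-simplices (2): [1,3,5,6], [1,3,5,7]

so the chain groups are C_0 ≅ Z^9, C_1 ≅ Z^17, C_2 ≅ Z^10, C_3 ≅ Z^2.

∂_1: C_1 → C_0 maps an edge to its endpoints' difference, ∂[p,q] = q − p.
The 9×17 boundary matrix has rank 8 and Smith normal form diag(1,1,1,1,1,1,1,1).

Boundary ∂_2: C_2 → C_1 sends each 2-simplex [p,q,r] to [q,r] − [p,r] + [p,q]. For instance
  ∂[1,3,5] = [3,5] − [1,5] + [1,3],
  ∂[1,4,5] = [4,5] − [1,5] + [1,4].
The resulting 17×10 matrix has rank 8, and its Smith normal form has invariant factors (1,1,1,1,1,1,1,1).

The boundary map ∂_3: C_3 → C_2 sends each 3-simplex σ to the alternating sum Σ_i (−1)^i (σ with its i-th vertex removed). For instance
  ∂[1,3,5,6] = [3,5,6] − [1,5,6] + [1,3,6] − [1,3,5],
  ∂[1,3,5,7] = [3,5,7] − [1,5,7] + [1,3,7] − [1,3,5].
This gives a 10×2 integer matrix of rank 2; reducing to Smith normal form yields diagonal entries (1,1).

Now H_k = ker ∂_k / im ∂_{k+1}, so:

  H_0: rank C_0 − rank ∂_1 = 9 − 8 = 1, and the invariant factors of ∂_1 are all 1, so H_0 ≅ Z.
  H_1: rank ker ∂_1 − rank ∂_2 = (17 − 8) − 8 = 1, and the invariant factors of ∂_2 are all 1, so H_1 ≅ Z.
  H_2: rank ker ∂_2 − rank ∂_3 = (10 − 8) − 2 = 0, and the invariant factors of ∂_3 are all 1, so H_2 ≅ 0.
  H_3: rank ker ∂_3 − rank ∂_4 = (2 − 2) − 0 = 0, and there is no ∂_4, so H_3 ≅ 0.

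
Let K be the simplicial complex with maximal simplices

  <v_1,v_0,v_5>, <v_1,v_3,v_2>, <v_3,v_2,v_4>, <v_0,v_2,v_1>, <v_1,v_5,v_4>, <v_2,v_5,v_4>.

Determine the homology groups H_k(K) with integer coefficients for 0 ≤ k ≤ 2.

H_0 = Z,  H_1 = Z,  H_2 = 0.

We work with the vertex ordering v_0 < v_1 < v_2 < v_3 < v_4 < v_5. The simplices of K, each written with vertices in increasing order, are:

  0-simplices (6): [v_0], [v_1], [v_2], [v_3], [v_4], [v_5]
  1-simplices (12): [v_0,v_1], [v_0,v_2], [v_0,v_5], [v_1,v_2], [v_1,v_3], [v_1,v_4], [v_1,v_5], [v_2,v_3], [v_2,v_4], [v_2,v_5], [v_3,v_4], [v_4,v_5]
  2-simplices (6): [v_0,v_1,v_2], [v_0,v_1,v_5], [v_1,v_2,v_3], [v_1,v_4,v_5], [v_2,v_3,v_4], [v_2,v_4,v_5]

giving chain groups C_0 ≅ Z^6, C_1 ≅ Z^12, C_2 ≅ Z^6.

Boundary ∂_1: C_1 → C_0 maps an edge to its endpoints' difference, ∂[p,q] = q − p. For instance
  ∂[v_2,v_5] = [v_5] − [v_2].
The resulting 6×12 matrix has rank 5, and its Smith normal form has invariant factors (1,1,1,1,1).

∂_2: C_2 → C_1 sends each 2-simplex [p,q,r] to [q,r] − [p,r] + [p,q]. For instance
  ∂[v_2,v_3,v_4] = [v_3,v_4] − [v_2,v_4] + [v_2,v_3],
  ∂[v_1,v_2,v_3] = [v_2,v_3] − [v_1,v_3] + [v_1,v_2].
This gives a 12×6 integer matrix of rank 6; reducing to Smith normal form yields diagonal entries (1,1,1,1,1,1).

From H_k ≅ ker(∂_k) / im(∂_{k+1}) we obtain:

  H_0: rank C_0 − rank ∂_1 = 6 − 5 = 1, and the invariant factors of ∂_1 are all 1, so H_0 = Z.
  H_1: rank ker ∂_1 − rank ∂_2 = (12 − 5) − 6 = 1, and the invariant factors of ∂_2 are all 1, so H_1 = Z.
  H_2: rank ker ∂_2 − rank ∂_3 = (6 − 6) − 0 = 0, and there is no ∂_3, so H_2 = 0.

As a check, the Euler characteristic is 6 − 12 + 6 = 0, which agrees with 1 − 1 + 0 = 0.
(K is a triangulation of the cylinder S^1 x I.)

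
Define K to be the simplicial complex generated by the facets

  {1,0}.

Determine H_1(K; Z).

K has 2 vertices, 1 edge.
rank ∂_1 = 1, rank ∂_2 = 0 ⇒ b_1 = 1 − 1 − 0 = 0. So H_1 ≅ 0.

H_1 = 0.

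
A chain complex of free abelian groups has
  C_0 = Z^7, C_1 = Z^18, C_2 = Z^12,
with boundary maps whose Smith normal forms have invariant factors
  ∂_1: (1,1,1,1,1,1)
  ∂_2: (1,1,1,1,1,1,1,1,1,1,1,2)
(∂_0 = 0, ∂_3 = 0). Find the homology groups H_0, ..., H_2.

H_0 = Z,  H_1 = Z/2Z,  H_2 = 0.

H_0: b_0 = 7 − 0 − 6 = 1; torsion from ∂_1 factors > 1: none. So H_0 = Z.
H_1: b_1 = 18 − 6 − 12 = 0; torsion from ∂_2 factors > 1: [2]. So H_1 = Z/2Z.
H_2: b_2 = 12 − 12 − 0 = 0; torsion from ∂_3 factors > 1: none. So H_2 = 0.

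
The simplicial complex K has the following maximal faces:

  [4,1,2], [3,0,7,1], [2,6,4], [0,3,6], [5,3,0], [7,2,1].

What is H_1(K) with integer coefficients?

H_1 = Z.

Take the total order 0 < 1 < 2 < 3 < 4 < 5 < 6 < 7 on the vertex set. Then K (dimension 3) consists of the simplices:

  0-simplices (8): [0], [1], [2], [3], [4], [5], [6], [7]
  1-simplices (16): [0,1], [0,3], [0,5], [0,6], [0,7], [1,2], [1,3], [1,4], [1,7], [2,4], [2,6], [2,7], [3,5], [3,6], [3,7], [4,6]
  2-simplices (9): [0,1,3], [0,1,7], [0,3,5], [0,3,6], [0,3,7], [1,2,4], [1,2,7], [1,3,7], [2,4,6]
  3-simplices (1): [0,1,3,7]

Hence C_0 ≅ Z^8, C_1 ≅ Z^16, C_2 ≅ Z^9, C_3 ≅ Z^1.

∂_1: C_1 → C_0 maps an edge to its endpoints' difference, ∂[p,q] = q − p. For instance
  ∂[2,4] = [4] − [2].
This gives a 8×16 integer matrix of rank 7; reducing to Smith normal form yields diagonal entries (1,1,1,1,1,1,1).

∂_2: C_2 → C_1 acts by ∂[p,q,r] = [q,r] − [p,r] + [p,q]. For instance
  ∂[2,4,6] = [4,6] − [2,6] + [2,4],
  ∂[0,1,3] = [1,3] − [0,3] + [0,1].
The 16×9 boundary matrix has rank 8 and Smith normal form diag(1,1,1,1,1,1,1,1).

∂_3: C_3 → C_2 sends each 3-simplex σ to the alternating sum Σ_i (−1)^i (σ with its i-th vertex removed). For instance
  ∂[0,1,3,7] = [1,3,7] − [0,3,7] + [0,1,7] − [0,1,3].
This gives a 9×1 integer matrix of rank 1; reducing to Smith normal form yields diagonal entries (1).

Computing H_k = (kernel of ∂_k) / (image of ∂_{k+1}):

  H_1: rank ker ∂_1 − rank ∂_2 = (16 − 7) − 8 = 1, and the invariant factors of ∂_2 are all 1, so H_1 ≅ Z.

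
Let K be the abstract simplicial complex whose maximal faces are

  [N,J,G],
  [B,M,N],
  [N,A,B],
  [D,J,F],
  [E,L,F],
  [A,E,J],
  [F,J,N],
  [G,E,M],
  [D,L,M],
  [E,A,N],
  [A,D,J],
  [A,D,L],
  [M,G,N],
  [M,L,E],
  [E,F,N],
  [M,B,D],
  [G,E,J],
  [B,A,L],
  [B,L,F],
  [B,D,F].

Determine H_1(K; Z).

H_1 ≅ Z ⊕ Z_2.

We work with the vertex ordering A < B < D < E < F < G < J < L < M < N. The simplices of K, each written with vertices in increasing order, are:

  0-simplices (10): A, B, D, E, F, G, J, L, M, N
  1-simplices (30): AB, AD, AE, AJ, AL, AN, BD, BF, BL, BM, BN, DF, DJ, DL, DM, EF, EG, EJ, EL, EM, EN, FJ, FL, FN, GJ, GM, GN, JN, LM, MN
  2-simplices (20): ABL, ABN, ADJ, ADL, AEJ, AEN, BDF, BDM, BFL, BMN, DFJ, DLM, EFL, EFN, EGJ, EGM, ELM, FJN, GJN, GMN

Hence C_0 ≅ Z^10, C_1 ≅ Z^30, C_2 ≅ Z^20.

∂_1: C_1 → C_0 is given by ∂[p,q] = [q] − [p]. For instance
  ∂AE = E − A.
This gives a 10×30 integer matrix of rank 9; reducing to Smith normal form yields diagonal entries (1,1,1,1,1,1,1,1,1).

Boundary ∂_2: C_2 → C_1 maps a triangle to the signed sum of its edges. For instance
  ∂EGJ = GJ − EJ + EG,
  ∂EGM = GM − EM + EG.
The resulting 30×20 matrix has rank 20, and its Smith normal form has invariant factors (1,1,1,1,1,1,1,1,1,1,1,1,1,1,1,1,1,1,1,2).

Computing H_k = (kernel of ∂_k) / (image of ∂_{k+1}):

  H_1: rank ker ∂_1 − rank ∂_2 = (30 − 9) − 20 = 1, and ∂_2 has invariant factor 2 > 1, so H_1 = Z ⊕ Z_2.

(K is a triangulation of the Klein bottle.)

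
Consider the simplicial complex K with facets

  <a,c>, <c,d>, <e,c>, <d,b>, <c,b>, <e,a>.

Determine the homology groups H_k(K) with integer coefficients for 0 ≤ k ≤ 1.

Fix the vertex order a < b < c < d < e and write every simplex with vertices in increasing order. Then dim K = 1 and the simplices of K are:

  0-simplices (5): a, b, c, d, e
  1-simplices (6): ac, ae, bc, bd, cd, ce

so the chain groups are C_0 ≅ Z^5, C_1 ≅ Z^6.

The boundary map ∂_1: C_1 → C_0 is given by ∂[p,q] = [q] − [p]. For instance
  ∂cd = d − c.
This gives a 5×6 integer matrix of rank 4; reducing to Smith normal form yields diagonal entries (1,1,1,1).

Computing H_k = (kernel of ∂_k) / (image of ∂_{k+1}):

  H_0: rank C_0 − rank ∂_1 = 5 − 4 = 1, and the invariant factors of ∂_1 are all 1, so H_0 = Z.
  H_1: rank ker ∂_1 − rank ∂_2 = (6 − 4) − 0 = 2, and there is no ∂_2, so H_1 = Z^2.

As a check, the Euler characteristic is 5 − 6 = -1, which agrees with 1 − 2 = -1.

H_0 = Z,  H_1 = Z^2.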